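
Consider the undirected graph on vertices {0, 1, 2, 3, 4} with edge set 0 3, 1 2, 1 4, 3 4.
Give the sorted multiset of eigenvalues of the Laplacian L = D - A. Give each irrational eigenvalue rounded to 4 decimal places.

Each diagonal entry of L is the vertex degree and each off-diagonal entry is -1 where an edge is present, 0 otherwise; in the order [0, 1, 2, 3, 4] the diagonal is [1, 2, 1, 2, 2]. Since every row of L sums to 0, the all-ones vector is in the kernel and 0 is an eigenvalue. The single zero eigenvalue shows the graph is connected. By the matrix-tree theorem the graph has (1/5) * product of the nonzero eigenvalues = 1 spanning tree.

[0, 0.3820, 1.3820, 2.6180, 3.6180]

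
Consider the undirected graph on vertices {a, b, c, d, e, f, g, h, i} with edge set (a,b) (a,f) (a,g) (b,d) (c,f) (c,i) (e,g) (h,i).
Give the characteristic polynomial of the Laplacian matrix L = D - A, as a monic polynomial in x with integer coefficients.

x^9 - 16x^8 + 104x^7 - 354x^6 + 677x^5 - 724x^4 + 406x^3 - 104x^2 + 9x

Each diagonal entry of L is the vertex degree and each off-diagonal entry is -1 where an edge is present, 0 otherwise; in the order [a, b, c, d, e, f, g, h, i] the diagonal is [3, 2, 2, 1, 1, 2, 2, 1, 2]. L has integer entries, so p(x) = det(xI - L) has integer coefficients. Expanding the determinant yields x^9 - 16x^8 + 104x^7 - 354x^6 + 677x^5 - 724x^4 + 406x^3 - 104x^2 + 9x. Since p(0) = det(-L) = 0, x divides p(x). There is one zero in the spectrum, matching the 1 component. The largest eigenvalue, 4.4442, is at most the vertex count 9.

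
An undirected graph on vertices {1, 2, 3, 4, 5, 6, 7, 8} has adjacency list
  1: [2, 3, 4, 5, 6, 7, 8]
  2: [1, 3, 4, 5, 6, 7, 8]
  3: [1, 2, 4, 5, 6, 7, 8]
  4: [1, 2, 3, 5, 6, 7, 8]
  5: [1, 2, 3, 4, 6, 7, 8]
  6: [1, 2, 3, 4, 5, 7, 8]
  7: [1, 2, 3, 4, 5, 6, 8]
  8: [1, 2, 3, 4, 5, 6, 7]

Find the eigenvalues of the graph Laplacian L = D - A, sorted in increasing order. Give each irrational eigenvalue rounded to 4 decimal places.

[0, 8, 8, 8, 8, 8, 8, 8]

Each diagonal entry of L is the vertex degree and each off-diagonal entry is -1 where an edge is present, 0 otherwise; in the order [1, 2, 3, 4, 5, 6, 7, 8] the diagonal is [7, 7, 7, 7, 7, 7, 7, 7]. Diagonalising L (or applying a numerical eigensolver to the 8x8 matrix) gives the spectrum above. The single zero eigenvalue shows the graph is connected. By the matrix-tree theorem the graph has (1/8) * product of the nonzero eigenvalues = 262144 spanning trees.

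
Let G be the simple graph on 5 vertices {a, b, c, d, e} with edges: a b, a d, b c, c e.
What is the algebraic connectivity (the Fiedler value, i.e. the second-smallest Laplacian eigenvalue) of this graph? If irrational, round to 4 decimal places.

0.3820

Reading degrees in the order [a, b, c, d, e] gives [2, 2, 2, 1, 1]; set D = diag(2, 2, 2, 1, 1) and form L = D - A. The smallest Laplacian eigenvalue is always 0. The next one, lambda_2 = 0.3820, measures how hard the graph is to disconnect: larger values mean better connectivity. By the matrix-tree theorem the graph has (1/5) * product of the nonzero eigenvalues = 1 spanning tree. The eigenvalues sum to 8, which equals trace(L) = 2|E|.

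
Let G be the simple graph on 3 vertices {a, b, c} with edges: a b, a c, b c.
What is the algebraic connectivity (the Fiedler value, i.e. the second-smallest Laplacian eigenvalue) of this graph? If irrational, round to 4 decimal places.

Reading degrees in the order [a, b, c] gives [2, 2, 2]; set D = diag(2, 2, 2) and form L = D - A. The sorted Laplacian eigenvalues are [0, 3, 3]; the algebraic connectivity is the second entry, 3. The largest eigenvalue, 3, is at most the vertex count 3.

3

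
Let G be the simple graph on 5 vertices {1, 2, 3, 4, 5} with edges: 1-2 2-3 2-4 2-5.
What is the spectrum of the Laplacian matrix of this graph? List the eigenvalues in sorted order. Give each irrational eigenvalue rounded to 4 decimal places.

Each diagonal entry of L is the vertex degree and each off-diagonal entry is -1 where an edge is present, 0 otherwise; in the order [1, 2, 3, 4, 5] the diagonal is [1, 4, 1, 1, 1]. Since every row of L sums to 0, the all-ones vector is in the kernel and 0 is an eigenvalue. The eigenvalues sum to 8, which equals trace(L) = 2|E|. There is one zero in the spectrum, matching the 1 component.

[0, 1, 1, 1, 5]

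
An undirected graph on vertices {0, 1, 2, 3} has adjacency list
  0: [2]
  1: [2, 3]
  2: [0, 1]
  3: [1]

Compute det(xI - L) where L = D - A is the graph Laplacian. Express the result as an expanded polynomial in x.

x^4 - 6x^3 + 10x^2 - 4x

Reading degrees in the order [0, 1, 2, 3] gives [1, 2, 2, 1]; set D = diag(1, 2, 2, 1) and form L = D - A. L has integer entries, so p(x) = det(xI - L) has integer coefficients. Expanding the determinant yields x^4 - 6x^3 + 10x^2 - 4x. The constant term is 0 because L is singular (the all-ones vector lies in its kernel). There is one zero in the spectrum, matching the 1 component.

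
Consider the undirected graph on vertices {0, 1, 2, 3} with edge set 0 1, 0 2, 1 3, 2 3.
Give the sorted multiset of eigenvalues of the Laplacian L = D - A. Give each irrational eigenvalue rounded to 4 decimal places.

[0, 2, 2, 4]

With the vertex order [0, 1, 2, 3], the degrees are [2, 2, 2, 2], giving D = diag(2, 2, 2, 2) and L = D - A. Since every row of L sums to 0, the all-ones vector is in the kernel and 0 is an eigenvalue. By the matrix-tree theorem the graph has (1/4) * product of the nonzero eigenvalues = 4 spanning trees.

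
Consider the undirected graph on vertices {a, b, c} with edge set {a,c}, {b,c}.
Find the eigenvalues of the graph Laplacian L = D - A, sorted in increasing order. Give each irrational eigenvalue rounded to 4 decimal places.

With the vertex order [a, b, c], the degrees are [1, 1, 2], giving D = diag(1, 1, 2) and L = D - A. Since every row of L sums to 0, the all-ones vector is in the kernel and 0 is an eigenvalue. The single zero eigenvalue shows the graph is connected. The largest eigenvalue, 3, is at most the vertex count 3.

[0, 1, 3]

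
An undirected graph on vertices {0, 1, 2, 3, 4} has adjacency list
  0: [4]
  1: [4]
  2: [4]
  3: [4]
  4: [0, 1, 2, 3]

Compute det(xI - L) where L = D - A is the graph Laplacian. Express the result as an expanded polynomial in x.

Each diagonal entry of L is the vertex degree and each off-diagonal entry is -1 where an edge is present, 0 otherwise; in the order [0, 1, 2, 3, 4] the diagonal is [1, 1, 1, 1, 4]. The eigenvalues of L are [0, 1, 1, 1, 5]; the characteristic polynomial is the product of (x - lambda_i), which multiplies out to x^5 - 8x^4 + 18x^3 - 16x^2 + 5x. The coefficient of x^4 equals -trace(L) = -8, matching the sum of degrees.

x^5 - 8x^4 + 18x^3 - 16x^2 + 5x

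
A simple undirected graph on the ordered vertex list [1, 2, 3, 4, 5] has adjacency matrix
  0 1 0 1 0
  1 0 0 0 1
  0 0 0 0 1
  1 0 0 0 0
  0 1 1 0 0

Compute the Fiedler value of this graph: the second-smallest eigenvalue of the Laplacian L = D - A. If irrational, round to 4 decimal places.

Each diagonal entry of L is the vertex degree and each off-diagonal entry is -1 where an edge is present, 0 otherwise; in the order [1, 2, 3, 4, 5] the diagonal is [2, 2, 1, 1, 2]. Computing the eigenvalues of L and sorting gives [0, 0.3820, 1.3820, 2.6180, 3.6180]. The Fiedler value lambda_2 = 0.3820 is strictly positive, so the graph is connected. The eigenvalues sum to 8, which equals trace(L) = 2|E|.

0.3820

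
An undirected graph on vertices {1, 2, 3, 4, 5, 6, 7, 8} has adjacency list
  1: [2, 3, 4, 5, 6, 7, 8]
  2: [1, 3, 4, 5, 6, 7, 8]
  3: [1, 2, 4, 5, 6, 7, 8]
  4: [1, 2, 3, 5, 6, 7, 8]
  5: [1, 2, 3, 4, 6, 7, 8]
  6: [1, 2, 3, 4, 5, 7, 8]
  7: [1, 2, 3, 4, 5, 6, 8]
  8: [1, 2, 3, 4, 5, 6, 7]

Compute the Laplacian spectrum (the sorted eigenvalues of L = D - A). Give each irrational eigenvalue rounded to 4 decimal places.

[0, 8, 8, 8, 8, 8, 8, 8]

Reading degrees in the order [1, 2, 3, 4, 5, 6, 7, 8] gives [7, 7, 7, 7, 7, 7, 7, 7]; set D = diag(7, 7, 7, 7, 7, 7, 7, 7) and form L = D - A. Since every row of L sums to 0, the all-ones vector is in the kernel and 0 is an eigenvalue. The single zero eigenvalue shows the graph is connected. There is one zero in the spectrum, matching the 1 component.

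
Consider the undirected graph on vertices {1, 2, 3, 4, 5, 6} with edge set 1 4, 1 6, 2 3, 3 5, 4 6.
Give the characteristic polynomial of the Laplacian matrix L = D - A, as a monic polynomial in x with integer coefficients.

x^6 - 10x^5 + 36x^4 - 54x^3 + 27x^2

With the vertex order [1, 2, 3, 4, 5, 6], the degrees are [2, 1, 2, 2, 1, 2], giving D = diag(2, 1, 2, 2, 1, 2) and L = D - A. Computing det(xI - L) by cofactor expansion (or equivalently via sum-over-permutations) gives x^6 - 10x^5 + 36x^4 - 54x^3 + 27x^2. The constant term is 0 because L is singular (the all-ones vector lies in its kernel). There are 2 zeros in the spectrum, matching the 2 components. The eigenvalues sum to 10, which equals trace(L) = 2|E|.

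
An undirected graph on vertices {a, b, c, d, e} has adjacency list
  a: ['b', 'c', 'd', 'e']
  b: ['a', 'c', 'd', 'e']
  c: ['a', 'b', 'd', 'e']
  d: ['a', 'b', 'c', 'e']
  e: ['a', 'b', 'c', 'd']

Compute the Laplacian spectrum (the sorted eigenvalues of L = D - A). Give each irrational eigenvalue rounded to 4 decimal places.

[0, 5, 5, 5, 5]

With the vertex order [a, b, c, d, e], the degrees are [4, 4, 4, 4, 4], giving D = diag(4, 4, 4, 4, 4) and L = D - A. Since every row of L sums to 0, the all-ones vector is in the kernel and 0 is an eigenvalue. The eigenvalues sum to 20, which equals trace(L) = 2|E|.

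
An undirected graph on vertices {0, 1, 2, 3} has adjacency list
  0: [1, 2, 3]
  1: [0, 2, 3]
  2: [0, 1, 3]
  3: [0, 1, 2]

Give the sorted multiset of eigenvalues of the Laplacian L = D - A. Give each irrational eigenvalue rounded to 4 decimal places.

Reading degrees in the order [0, 1, 2, 3] gives [3, 3, 3, 3]; set D = diag(3, 3, 3, 3) and form L = D - A. L is symmetric positive semidefinite, so every eigenvalue is real and nonnegative. The single zero eigenvalue shows the graph is connected. The largest eigenvalue, 4, is at most the vertex count 4.

[0, 4, 4, 4]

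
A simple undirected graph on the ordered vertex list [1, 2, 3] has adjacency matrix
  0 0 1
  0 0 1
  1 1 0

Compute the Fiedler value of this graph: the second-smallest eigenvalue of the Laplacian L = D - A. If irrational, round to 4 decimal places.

1

Each diagonal entry of L is the vertex degree and each off-diagonal entry is -1 where an edge is present, 0 otherwise; in the order [1, 2, 3] the diagonal is [1, 1, 2]. Computing the eigenvalues of L and sorting gives [0, 1, 3]. The Fiedler value lambda_2 = 1 is strictly positive, so the graph is connected.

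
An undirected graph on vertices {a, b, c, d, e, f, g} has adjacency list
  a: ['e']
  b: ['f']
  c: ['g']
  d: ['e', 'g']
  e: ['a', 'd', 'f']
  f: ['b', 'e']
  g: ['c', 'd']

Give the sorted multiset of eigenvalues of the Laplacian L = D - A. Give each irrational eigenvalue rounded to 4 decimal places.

[0, 0.2603, 0.6262, 1.4055, 2.2742, 3.0996, 4.3342]

Reading degrees in the order [a, b, c, d, e, f, g] gives [1, 1, 1, 2, 3, 2, 2]; set D = diag(1, 1, 1, 2, 3, 2, 2) and form L = D - A. The multiplicity of 0 as a Laplacian eigenvalue equals the number of connected components. There is one zero in the spectrum, matching the 1 component. By the matrix-tree theorem the graph has (1/7) * product of the nonzero eigenvalues = 1 spanning tree.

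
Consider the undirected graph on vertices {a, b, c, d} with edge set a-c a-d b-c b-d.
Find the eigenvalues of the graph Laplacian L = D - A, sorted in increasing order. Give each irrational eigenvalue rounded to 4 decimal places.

[0, 2, 2, 4]

Each diagonal entry of L is the vertex degree and each off-diagonal entry is -1 where an edge is present, 0 otherwise; in the order [a, b, c, d] the diagonal is [2, 2, 2, 2]. Since every row of L sums to 0, the all-ones vector is in the kernel and 0 is an eigenvalue. There is one zero in the spectrum, matching the 1 component. By the matrix-tree theorem the graph has (1/4) * product of the nonzero eigenvalues = 4 spanning trees.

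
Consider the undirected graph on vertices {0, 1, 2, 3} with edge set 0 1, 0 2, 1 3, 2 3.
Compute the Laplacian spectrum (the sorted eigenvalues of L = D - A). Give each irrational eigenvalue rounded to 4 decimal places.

Each diagonal entry of L is the vertex degree and each off-diagonal entry is -1 where an edge is present, 0 otherwise; in the order [0, 1, 2, 3] the diagonal is [2, 2, 2, 2]. Diagonalising L (or applying a numerical eigensolver to the 4x4 matrix) gives the spectrum above. The single zero eigenvalue shows the graph is connected. The largest eigenvalue, 4, is at most the vertex count 4.

[0, 2, 2, 4]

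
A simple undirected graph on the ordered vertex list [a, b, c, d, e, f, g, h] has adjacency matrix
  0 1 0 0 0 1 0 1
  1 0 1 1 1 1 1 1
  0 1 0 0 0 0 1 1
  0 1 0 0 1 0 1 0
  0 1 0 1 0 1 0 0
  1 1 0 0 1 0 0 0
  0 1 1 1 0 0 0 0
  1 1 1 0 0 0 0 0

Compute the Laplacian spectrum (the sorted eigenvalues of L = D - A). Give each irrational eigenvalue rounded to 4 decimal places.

Each diagonal entry of L is the vertex degree and each off-diagonal entry is -1 where an edge is present, 0 otherwise; in the order [a, b, c, d, e, f, g, h] the diagonal is [3, 7, 3, 3, 3, 3, 3, 3]. L is symmetric positive semidefinite, so every eigenvalue is real and nonnegative. The single zero eigenvalue shows the graph is connected.

[0, 1.7530, 1.7530, 3.4450, 3.4450, 4.8019, 4.8019, 8]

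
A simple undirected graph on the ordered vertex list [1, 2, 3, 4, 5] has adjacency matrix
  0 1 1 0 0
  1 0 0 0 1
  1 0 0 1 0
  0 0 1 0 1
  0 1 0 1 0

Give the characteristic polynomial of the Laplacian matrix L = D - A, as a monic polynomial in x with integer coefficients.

Reading degrees in the order [1, 2, 3, 4, 5] gives [2, 2, 2, 2, 2]; set D = diag(2, 2, 2, 2, 2) and form L = D - A. L has integer entries, so p(x) = det(xI - L) has integer coefficients. Expanding the determinant yields x^5 - 10x^4 + 35x^3 - 50x^2 + 25x. The constant term is 0 because L is singular (the all-ones vector lies in its kernel). By the matrix-tree theorem the graph has (1/5) * product of the nonzero eigenvalues = 5 spanning trees.

x^5 - 10x^4 + 35x^3 - 50x^2 + 25x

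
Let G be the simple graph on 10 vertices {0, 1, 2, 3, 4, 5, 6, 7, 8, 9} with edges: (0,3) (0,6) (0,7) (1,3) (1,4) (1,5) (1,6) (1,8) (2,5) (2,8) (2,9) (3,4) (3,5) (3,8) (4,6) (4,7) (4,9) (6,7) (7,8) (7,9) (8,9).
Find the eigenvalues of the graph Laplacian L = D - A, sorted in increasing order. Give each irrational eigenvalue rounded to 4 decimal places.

With the vertex order [0, 1, 2, 3, 4, 5, 6, 7, 8, 9], the degrees are [3, 5, 3, 5, 5, 3, 4, 5, 5, 4], giving D = diag(3, 5, 3, 5, 5, 3, 4, 5, 5, 4) and L = D - A. Since every row of L sums to 0, the all-ones vector is in the kernel and 0 is an eigenvalue. The single zero eigenvalue shows the graph is connected.

[0, 1.7300, 2.5101, 3.3048, 4.1917, 4.6972, 5.3530, 6, 6.6122, 7.6009]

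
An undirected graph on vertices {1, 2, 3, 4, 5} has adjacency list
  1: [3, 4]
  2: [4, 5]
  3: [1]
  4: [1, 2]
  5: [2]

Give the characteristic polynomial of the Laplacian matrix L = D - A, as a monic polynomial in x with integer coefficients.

With the vertex order [1, 2, 3, 4, 5], the degrees are [2, 2, 1, 2, 1], giving D = diag(2, 2, 1, 2, 1) and L = D - A. L has integer entries, so p(x) = det(xI - L) has integer coefficients. Expanding the determinant yields x^5 - 8x^4 + 21x^3 - 20x^2 + 5x. Since p(0) = det(-L) = 0, x divides p(x). The largest eigenvalue, 3.6180, is at most the vertex count 5. The eigenvalues sum to 8, which equals trace(L) = 2|E|.

x^5 - 8x^4 + 21x^3 - 20x^2 + 5x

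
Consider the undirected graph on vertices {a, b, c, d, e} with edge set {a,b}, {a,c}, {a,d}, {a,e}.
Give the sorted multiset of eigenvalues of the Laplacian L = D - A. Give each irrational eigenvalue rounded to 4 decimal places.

With the vertex order [a, b, c, d, e], the degrees are [4, 1, 1, 1, 1], giving D = diag(4, 1, 1, 1, 1) and L = D - A. Diagonalising L (or applying a numerical eigensolver to the 5x5 matrix) gives the spectrum above. The single zero eigenvalue shows the graph is connected. The eigenvalues sum to 8, which equals trace(L) = 2|E|.

[0, 1, 1, 1, 5]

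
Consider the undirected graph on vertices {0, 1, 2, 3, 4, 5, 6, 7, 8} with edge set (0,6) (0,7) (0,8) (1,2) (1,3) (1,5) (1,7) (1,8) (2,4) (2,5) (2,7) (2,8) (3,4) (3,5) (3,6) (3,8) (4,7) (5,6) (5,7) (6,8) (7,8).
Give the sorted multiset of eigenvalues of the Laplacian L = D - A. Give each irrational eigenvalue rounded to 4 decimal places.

Reading degrees in the order [0, 1, 2, 3, 4, 5, 6, 7, 8] gives [3, 5, 5, 5, 3, 5, 4, 6, 6]; set D = diag(3, 5, 5, 5, 3, 5, 4, 6, 6) and form L = D - A. L is symmetric positive semidefinite, so every eigenvalue is real and nonnegative. The single zero eigenvalue shows the graph is connected. The eigenvalues sum to 42, which equals trace(L) = 2|E|.

[0, 2.3043, 3.2553, 3.8367, 5.2688, 5.6984, 6.6323, 6.9585, 8.0457]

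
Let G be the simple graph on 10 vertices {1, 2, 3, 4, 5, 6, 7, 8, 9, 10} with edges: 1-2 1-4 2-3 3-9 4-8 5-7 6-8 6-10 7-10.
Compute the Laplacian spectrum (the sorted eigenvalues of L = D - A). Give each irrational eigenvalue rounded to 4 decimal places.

[0, 0.0979, 0.3820, 0.8244, 1.3820, 2, 2.6180, 3.1756, 3.6180, 3.9021]

Each diagonal entry of L is the vertex degree and each off-diagonal entry is -1 where an edge is present, 0 otherwise; in the order [1, 2, 3, 4, 5, 6, 7, 8, 9, 10] the diagonal is [2, 2, 2, 2, 1, 2, 2, 2, 1, 2]. The multiplicity of 0 as a Laplacian eigenvalue equals the number of connected components. The single zero eigenvalue shows the graph is connected.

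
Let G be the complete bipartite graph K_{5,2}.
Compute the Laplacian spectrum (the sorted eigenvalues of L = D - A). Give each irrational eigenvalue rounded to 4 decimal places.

The graph has 7 vertices and degree multiset [5, 5, 2, 2, 2, 2, 2]; D is the diagonal matrix of degrees and L = D - A. Diagonalising L (or applying a numerical eigensolver to the 7x7 matrix) gives the spectrum above. The single zero eigenvalue shows the graph is connected.

[0, 2, 2, 2, 2, 5, 7]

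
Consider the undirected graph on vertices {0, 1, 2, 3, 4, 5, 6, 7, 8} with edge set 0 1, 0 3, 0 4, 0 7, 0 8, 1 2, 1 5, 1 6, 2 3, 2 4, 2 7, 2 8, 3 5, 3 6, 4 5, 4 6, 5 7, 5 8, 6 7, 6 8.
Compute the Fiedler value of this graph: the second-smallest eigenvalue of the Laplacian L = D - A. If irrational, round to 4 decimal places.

4

With the vertex order [0, 1, 2, 3, 4, 5, 6, 7, 8], the degrees are [5, 4, 5, 4, 4, 5, 5, 4, 4], giving D = diag(5, 4, 5, 4, 4, 5, 5, 4, 4) and L = D - A. Computing the eigenvalues of L and sorting gives [0, 4, 4, 4, 4, 5, 5, 5, 9]. The Fiedler value lambda_2 = 4 is strictly positive, so the graph is connected. There is one zero in the spectrum, matching the 1 component. By the matrix-tree theorem the graph has (1/9) * product of the nonzero eigenvalues = 32000 spanning trees.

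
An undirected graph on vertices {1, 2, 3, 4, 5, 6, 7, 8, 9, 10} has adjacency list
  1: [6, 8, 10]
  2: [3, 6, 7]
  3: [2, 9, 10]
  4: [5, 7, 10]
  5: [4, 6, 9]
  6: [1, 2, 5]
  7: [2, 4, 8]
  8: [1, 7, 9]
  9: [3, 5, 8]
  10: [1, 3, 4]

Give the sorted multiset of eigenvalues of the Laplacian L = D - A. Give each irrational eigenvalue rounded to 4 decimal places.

Reading degrees in the order [1, 2, 3, 4, 5, 6, 7, 8, 9, 10] gives [3, 3, 3, 3, 3, 3, 3, 3, 3, 3]; set D = diag(3, 3, 3, 3, 3, 3, 3, 3, 3, 3) and form L = D - A. Diagonalising L (or applying a numerical eigensolver to the 10x10 matrix) gives the spectrum above. The single zero eigenvalue shows the graph is connected. The largest eigenvalue, 5, is at most the vertex count 10.

[0, 2, 2, 2, 2, 2, 5, 5, 5, 5]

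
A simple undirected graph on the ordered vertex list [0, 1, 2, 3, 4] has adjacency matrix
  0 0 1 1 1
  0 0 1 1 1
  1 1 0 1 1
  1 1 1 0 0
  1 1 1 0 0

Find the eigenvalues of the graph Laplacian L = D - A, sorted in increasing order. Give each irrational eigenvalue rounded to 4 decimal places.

[0, 3, 3, 5, 5]

With the vertex order [0, 1, 2, 3, 4], the degrees are [3, 3, 4, 3, 3], giving D = diag(3, 3, 4, 3, 3) and L = D - A. L is symmetric positive semidefinite, so every eigenvalue is real and nonnegative. The single zero eigenvalue shows the graph is connected. The eigenvalues sum to 16, which equals trace(L) = 2|E|.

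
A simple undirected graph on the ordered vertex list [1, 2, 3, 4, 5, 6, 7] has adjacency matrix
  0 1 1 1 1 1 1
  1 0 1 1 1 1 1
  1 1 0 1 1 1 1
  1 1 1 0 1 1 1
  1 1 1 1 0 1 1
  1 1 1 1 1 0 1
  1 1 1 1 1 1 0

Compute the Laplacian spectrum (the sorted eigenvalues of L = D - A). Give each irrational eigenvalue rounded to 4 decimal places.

[0, 7, 7, 7, 7, 7, 7]

Reading degrees in the order [1, 2, 3, 4, 5, 6, 7] gives [6, 6, 6, 6, 6, 6, 6]; set D = diag(6, 6, 6, 6, 6, 6, 6) and form L = D - A. Since every row of L sums to 0, the all-ones vector is in the kernel and 0 is an eigenvalue. The single zero eigenvalue shows the graph is connected. By the matrix-tree theorem the graph has (1/7) * product of the nonzero eigenvalues = 16807 spanning trees. The eigenvalues sum to 42, which equals trace(L) = 2|E|.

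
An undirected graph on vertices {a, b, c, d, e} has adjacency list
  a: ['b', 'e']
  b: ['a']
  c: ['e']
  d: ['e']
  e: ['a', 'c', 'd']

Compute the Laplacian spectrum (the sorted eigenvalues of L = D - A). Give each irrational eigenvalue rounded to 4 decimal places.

[0, 0.5188, 1, 2.3111, 4.1701]

Reading degrees in the order [a, b, c, d, e] gives [2, 1, 1, 1, 3]; set D = diag(2, 1, 1, 1, 3) and form L = D - A. Diagonalising L (or applying a numerical eigensolver to the 5x5 matrix) gives the spectrum above. The eigenvalues sum to 8, which equals trace(L) = 2|E|.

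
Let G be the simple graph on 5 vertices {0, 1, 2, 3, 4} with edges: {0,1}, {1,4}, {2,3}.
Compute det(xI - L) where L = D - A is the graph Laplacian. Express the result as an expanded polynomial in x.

Reading degrees in the order [0, 1, 2, 3, 4] gives [1, 2, 1, 1, 1]; set D = diag(1, 2, 1, 1, 1) and form L = D - A. Computing det(xI - L) by cofactor expansion (or equivalently via sum-over-permutations) gives x^5 - 6x^4 + 11x^3 - 6x^2. Since p(0) = det(-L) = 0, x divides p(x). There are 2 zeros in the spectrum, matching the 2 components. The largest eigenvalue, 3, is at most the vertex count 5.

x^5 - 6x^4 + 11x^3 - 6x^2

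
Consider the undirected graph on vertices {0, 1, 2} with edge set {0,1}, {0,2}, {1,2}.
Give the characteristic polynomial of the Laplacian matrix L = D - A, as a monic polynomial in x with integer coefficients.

With the vertex order [0, 1, 2], the degrees are [2, 2, 2], giving D = diag(2, 2, 2) and L = D - A. Computing det(xI - L) by cofactor expansion (or equivalently via sum-over-permutations) gives x^3 - 6x^2 + 9x. Since p(0) = det(-L) = 0, x divides p(x). There is one zero in the spectrum, matching the 1 component.

x^3 - 6x^2 + 9x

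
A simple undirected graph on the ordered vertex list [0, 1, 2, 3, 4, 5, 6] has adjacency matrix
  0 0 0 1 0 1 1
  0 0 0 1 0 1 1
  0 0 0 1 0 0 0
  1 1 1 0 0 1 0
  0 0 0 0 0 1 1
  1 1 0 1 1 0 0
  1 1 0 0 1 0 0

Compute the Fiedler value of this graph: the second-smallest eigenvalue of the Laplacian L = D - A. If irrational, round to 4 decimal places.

With the vertex order [0, 1, 2, 3, 4, 5, 6], the degrees are [3, 3, 1, 4, 2, 4, 3], giving D = diag(3, 3, 1, 4, 2, 4, 3) and L = D - A. The sorted Laplacian eigenvalues are [0, 0.8254, 2.0609, 3, 3.1610, 5.2536, 5.6990]; the algebraic connectivity is the second entry, 0.8254. There is one zero in the spectrum, matching the 1 component. By the matrix-tree theorem the graph has (1/7) * product of the nonzero eigenvalues = 69 spanning trees.

0.8254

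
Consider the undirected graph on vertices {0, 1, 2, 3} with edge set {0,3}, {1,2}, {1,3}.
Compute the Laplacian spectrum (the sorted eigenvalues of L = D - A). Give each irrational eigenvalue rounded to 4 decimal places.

[0, 0.5858, 2, 3.4142]

Each diagonal entry of L is the vertex degree and each off-diagonal entry is -1 where an edge is present, 0 otherwise; in the order [0, 1, 2, 3] the diagonal is [1, 2, 1, 2]. L is symmetric positive semidefinite, so every eigenvalue is real and nonnegative. The single zero eigenvalue shows the graph is connected. There is one zero in the spectrum, matching the 1 component.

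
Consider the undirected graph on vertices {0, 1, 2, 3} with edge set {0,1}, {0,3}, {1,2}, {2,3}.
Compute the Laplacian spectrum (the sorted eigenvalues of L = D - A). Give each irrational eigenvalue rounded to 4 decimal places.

Reading degrees in the order [0, 1, 2, 3] gives [2, 2, 2, 2]; set D = diag(2, 2, 2, 2) and form L = D - A. Diagonalising L (or applying a numerical eigensolver to the 4x4 matrix) gives the spectrum above. The eigenvalues sum to 8, which equals trace(L) = 2|E|.

[0, 2, 2, 4]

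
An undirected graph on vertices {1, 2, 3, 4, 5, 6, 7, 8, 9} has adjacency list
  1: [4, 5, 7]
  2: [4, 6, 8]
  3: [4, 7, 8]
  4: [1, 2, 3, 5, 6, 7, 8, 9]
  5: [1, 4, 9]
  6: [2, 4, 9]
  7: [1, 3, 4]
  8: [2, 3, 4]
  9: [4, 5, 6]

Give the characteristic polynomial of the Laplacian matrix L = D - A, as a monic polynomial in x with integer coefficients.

x^9 - 32x^8 + 428x^7 - 3136x^6 + 13786x^5 - 37232x^4 + 60276x^3 - 53424x^2 + 19845x

Reading degrees in the order [1, 2, 3, 4, 5, 6, 7, 8, 9] gives [3, 3, 3, 8, 3, 3, 3, 3, 3]; set D = diag(3, 3, 3, 8, 3, 3, 3, 3, 3) and form L = D - A. L has integer entries, so p(x) = det(xI - L) has integer coefficients. Expanding the determinant yields x^9 - 32x^8 + 428x^7 - 3136x^6 + 13786x^5 - 37232x^4 + 60276x^3 - 53424x^2 + 19845x. The coefficient of x^8 equals -trace(L) = -32, matching the sum of degrees. By the matrix-tree theorem the graph has (1/9) * product of the nonzero eigenvalues = 2205 spanning trees. There is one zero in the spectrum, matching the 1 component.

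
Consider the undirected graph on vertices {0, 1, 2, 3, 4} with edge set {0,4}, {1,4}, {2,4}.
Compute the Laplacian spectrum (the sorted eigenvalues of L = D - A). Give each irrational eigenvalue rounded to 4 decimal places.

[0, 0, 1, 1, 4]

Each diagonal entry of L is the vertex degree and each off-diagonal entry is -1 where an edge is present, 0 otherwise; in the order [0, 1, 2, 3, 4] the diagonal is [1, 1, 1, 0, 3]. L is symmetric positive semidefinite, so every eigenvalue is real and nonnegative. The 2 zero eigenvalues correspond to the 2 connected components. There are 2 zeros in the spectrum, matching the 2 components. The eigenvalues sum to 6, which equals trace(L) = 2|E|.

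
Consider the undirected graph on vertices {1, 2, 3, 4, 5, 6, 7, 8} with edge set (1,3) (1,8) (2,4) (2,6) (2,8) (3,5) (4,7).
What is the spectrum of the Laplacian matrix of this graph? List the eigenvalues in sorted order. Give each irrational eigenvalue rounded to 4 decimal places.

Reading degrees in the order [1, 2, 3, 4, 5, 6, 7, 8] gives [2, 3, 2, 2, 1, 1, 1, 2]; set D = diag(2, 3, 2, 2, 1, 1, 1, 2) and form L = D - A. The multiplicity of 0 as a Laplacian eigenvalue equals the number of connected components. The largest eigenvalue, 4.3429, is at most the vertex count 8.

[0, 0.1864, 0.5858, 1, 2, 2.4707, 3.4142, 4.3429]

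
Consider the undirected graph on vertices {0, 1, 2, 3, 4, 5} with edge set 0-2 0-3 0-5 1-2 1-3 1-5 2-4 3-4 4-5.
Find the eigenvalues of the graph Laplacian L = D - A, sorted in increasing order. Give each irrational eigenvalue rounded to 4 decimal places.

[0, 3, 3, 3, 3, 6]

Reading degrees in the order [0, 1, 2, 3, 4, 5] gives [3, 3, 3, 3, 3, 3]; set D = diag(3, 3, 3, 3, 3, 3) and form L = D - A. The multiplicity of 0 as a Laplacian eigenvalue equals the number of connected components. There is one zero in the spectrum, matching the 1 component.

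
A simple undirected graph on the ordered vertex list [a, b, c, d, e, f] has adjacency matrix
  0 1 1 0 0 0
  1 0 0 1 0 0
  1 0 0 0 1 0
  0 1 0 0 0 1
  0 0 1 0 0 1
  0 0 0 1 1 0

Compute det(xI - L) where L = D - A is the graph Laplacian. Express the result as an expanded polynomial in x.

Reading degrees in the order [a, b, c, d, e, f] gives [2, 2, 2, 2, 2, 2]; set D = diag(2, 2, 2, 2, 2, 2) and form L = D - A. L has integer entries, so p(x) = det(xI - L) has integer coefficients. Expanding the determinant yields x^6 - 12x^5 + 54x^4 - 112x^3 + 105x^2 - 36x. The constant term is 0 because L is singular (the all-ones vector lies in its kernel). The largest eigenvalue, 4, is at most the vertex count 6.

x^6 - 12x^5 + 54x^4 - 112x^3 + 105x^2 - 36x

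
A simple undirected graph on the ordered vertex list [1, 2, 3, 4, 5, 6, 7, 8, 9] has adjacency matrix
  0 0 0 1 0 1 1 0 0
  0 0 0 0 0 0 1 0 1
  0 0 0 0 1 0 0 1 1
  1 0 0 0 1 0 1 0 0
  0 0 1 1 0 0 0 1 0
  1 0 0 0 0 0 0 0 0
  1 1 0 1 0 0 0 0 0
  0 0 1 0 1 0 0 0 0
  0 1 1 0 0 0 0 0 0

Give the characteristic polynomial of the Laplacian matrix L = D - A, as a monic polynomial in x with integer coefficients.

x^9 - 22x^8 + 202x^7 - 1002x^6 + 2903x^5 - 4956x^4 + 4781x^3 - 2336x^2 + 432x

With the vertex order [1, 2, 3, 4, 5, 6, 7, 8, 9], the degrees are [3, 2, 3, 3, 3, 1, 3, 2, 2], giving D = diag(3, 2, 3, 3, 3, 1, 3, 2, 2) and L = D - A. L has integer entries, so p(x) = det(xI - L) has integer coefficients. Expanding the determinant yields x^9 - 22x^8 + 202x^7 - 1002x^6 + 2903x^5 - 4956x^4 + 4781x^3 - 2336x^2 + 432x. The coefficient of x^8 equals -trace(L) = -22, matching the sum of degrees. The eigenvalues sum to 22, which equals trace(L) = 2|E|.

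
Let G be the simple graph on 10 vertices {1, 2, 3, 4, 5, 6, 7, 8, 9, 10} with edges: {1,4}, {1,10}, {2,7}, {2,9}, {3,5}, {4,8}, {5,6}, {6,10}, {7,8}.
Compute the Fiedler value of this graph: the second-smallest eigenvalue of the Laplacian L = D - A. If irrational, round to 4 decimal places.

0.0979

With the vertex order [1, 2, 3, 4, 5, 6, 7, 8, 9, 10], the degrees are [2, 2, 1, 2, 2, 2, 2, 2, 1, 2], giving D = diag(2, 2, 1, 2, 2, 2, 2, 2, 1, 2) and L = D - A. The smallest Laplacian eigenvalue is always 0. The next one, lambda_2 = 0.0979, measures how hard the graph is to disconnect: larger values mean better connectivity.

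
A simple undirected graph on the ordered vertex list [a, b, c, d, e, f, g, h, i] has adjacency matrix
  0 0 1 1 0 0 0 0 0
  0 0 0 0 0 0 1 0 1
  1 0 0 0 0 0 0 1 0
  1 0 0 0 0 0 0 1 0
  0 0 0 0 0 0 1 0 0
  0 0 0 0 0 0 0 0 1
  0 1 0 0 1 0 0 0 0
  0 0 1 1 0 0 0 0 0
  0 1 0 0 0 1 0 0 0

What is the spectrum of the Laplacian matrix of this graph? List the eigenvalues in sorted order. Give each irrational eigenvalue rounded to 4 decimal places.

[0, 0, 0.3820, 1.3820, 2, 2, 2.6180, 3.6180, 4]

With the vertex order [a, b, c, d, e, f, g, h, i], the degrees are [2, 2, 2, 2, 1, 1, 2, 2, 2], giving D = diag(2, 2, 2, 2, 1, 1, 2, 2, 2) and L = D - A. Diagonalising L (or applying a numerical eigensolver to the 9x9 matrix) gives the spectrum above. The 2 zero eigenvalues correspond to the 2 connected components. The eigenvalues sum to 16, which equals trace(L) = 2|E|.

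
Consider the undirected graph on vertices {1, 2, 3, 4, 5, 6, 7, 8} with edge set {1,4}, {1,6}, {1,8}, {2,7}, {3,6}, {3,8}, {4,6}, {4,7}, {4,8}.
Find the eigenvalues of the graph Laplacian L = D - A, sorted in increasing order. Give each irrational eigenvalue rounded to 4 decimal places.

[0, 0, 0.4384, 2, 2.5858, 3, 4.5616, 5.4142]

With the vertex order [1, 2, 3, 4, 5, 6, 7, 8], the degrees are [3, 1, 2, 4, 0, 3, 2, 3], giving D = diag(3, 1, 2, 4, 0, 3, 2, 3) and L = D - A. Since every row of L sums to 0, the all-ones vector is in the kernel and 0 is an eigenvalue. The 2 zero eigenvalues correspond to the 2 connected components. The eigenvalues sum to 18, which equals trace(L) = 2|E|. The largest eigenvalue, 5.4142, is at most the vertex count 8.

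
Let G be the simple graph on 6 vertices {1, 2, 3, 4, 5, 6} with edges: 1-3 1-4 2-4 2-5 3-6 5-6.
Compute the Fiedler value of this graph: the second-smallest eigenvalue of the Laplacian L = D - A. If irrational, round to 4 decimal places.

1

Reading degrees in the order [1, 2, 3, 4, 5, 6] gives [2, 2, 2, 2, 2, 2]; set D = diag(2, 2, 2, 2, 2, 2) and form L = D - A. The smallest Laplacian eigenvalue is always 0. The next one, lambda_2 = 1, measures how hard the graph is to disconnect: larger values mean better connectivity. By the matrix-tree theorem the graph has (1/6) * product of the nonzero eigenvalues = 6 spanning trees.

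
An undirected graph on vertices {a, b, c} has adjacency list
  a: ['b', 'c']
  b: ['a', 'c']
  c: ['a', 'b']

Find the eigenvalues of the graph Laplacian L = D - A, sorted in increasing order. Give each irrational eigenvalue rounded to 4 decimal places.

Each diagonal entry of L is the vertex degree and each off-diagonal entry is -1 where an edge is present, 0 otherwise; in the order [a, b, c] the diagonal is [2, 2, 2]. L is symmetric positive semidefinite, so every eigenvalue is real and nonnegative. The largest eigenvalue, 3, is at most the vertex count 3.

[0, 3, 3]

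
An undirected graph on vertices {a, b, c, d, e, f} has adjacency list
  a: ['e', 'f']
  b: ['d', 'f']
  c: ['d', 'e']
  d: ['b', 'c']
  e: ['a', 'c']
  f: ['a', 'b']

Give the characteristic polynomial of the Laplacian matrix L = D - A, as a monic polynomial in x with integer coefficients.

Reading degrees in the order [a, b, c, d, e, f] gives [2, 2, 2, 2, 2, 2]; set D = diag(2, 2, 2, 2, 2, 2) and form L = D - A. The eigenvalues of L are [0, 1, 1, 3, 3, 4]; the characteristic polynomial is the product of (x - lambda_i), which multiplies out to x^6 - 12x^5 + 54x^4 - 112x^3 + 105x^2 - 36x. The coefficient of x^5 equals -trace(L) = -12, matching the sum of degrees. There is one zero in the spectrum, matching the 1 component.

x^6 - 12x^5 + 54x^4 - 112x^3 + 105x^2 - 36x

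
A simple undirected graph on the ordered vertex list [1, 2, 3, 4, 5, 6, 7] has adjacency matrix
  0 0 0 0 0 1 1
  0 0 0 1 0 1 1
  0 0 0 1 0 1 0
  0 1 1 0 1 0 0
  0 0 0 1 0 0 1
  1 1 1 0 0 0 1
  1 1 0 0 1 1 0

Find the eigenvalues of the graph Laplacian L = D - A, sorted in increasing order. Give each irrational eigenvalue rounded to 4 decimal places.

[0, 1.3820, 1.6972, 2.5858, 3.6180, 5.3028, 5.4142]

Each diagonal entry of L is the vertex degree and each off-diagonal entry is -1 where an edge is present, 0 otherwise; in the order [1, 2, 3, 4, 5, 6, 7] the diagonal is [2, 3, 2, 3, 2, 4, 4]. L is symmetric positive semidefinite, so every eigenvalue is real and nonnegative. The single zero eigenvalue shows the graph is connected. The eigenvalues sum to 20, which equals trace(L) = 2|E|. By the matrix-tree theorem the graph has (1/7) * product of the nonzero eigenvalues = 90 spanning trees.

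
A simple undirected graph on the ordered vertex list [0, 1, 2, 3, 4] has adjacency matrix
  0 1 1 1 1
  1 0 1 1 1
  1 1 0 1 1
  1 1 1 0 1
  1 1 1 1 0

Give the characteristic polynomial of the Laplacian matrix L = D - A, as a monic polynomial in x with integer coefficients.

x^5 - 20x^4 + 150x^3 - 500x^2 + 625x

Each diagonal entry of L is the vertex degree and each off-diagonal entry is -1 where an edge is present, 0 otherwise; in the order [0, 1, 2, 3, 4] the diagonal is [4, 4, 4, 4, 4]. The eigenvalues of L are [0, 5, 5, 5, 5]; the characteristic polynomial is the product of (x - lambda_i), which multiplies out to x^5 - 20x^4 + 150x^3 - 500x^2 + 625x. The constant term is 0 because L is singular (the all-ones vector lies in its kernel). The eigenvalues sum to 20, which equals trace(L) = 2|E|.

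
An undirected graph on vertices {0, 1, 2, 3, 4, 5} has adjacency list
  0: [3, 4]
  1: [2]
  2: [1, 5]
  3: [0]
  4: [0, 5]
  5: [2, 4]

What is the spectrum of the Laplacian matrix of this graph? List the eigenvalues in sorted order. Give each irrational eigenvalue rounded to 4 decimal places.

With the vertex order [0, 1, 2, 3, 4, 5], the degrees are [2, 1, 2, 1, 2, 2], giving D = diag(2, 1, 2, 1, 2, 2) and L = D - A. Diagonalising L (or applying a numerical eigensolver to the 6x6 matrix) gives the spectrum above. The single zero eigenvalue shows the graph is connected. The largest eigenvalue, 3.7321, is at most the vertex count 6.

[0, 0.2679, 1, 2, 3, 3.7321]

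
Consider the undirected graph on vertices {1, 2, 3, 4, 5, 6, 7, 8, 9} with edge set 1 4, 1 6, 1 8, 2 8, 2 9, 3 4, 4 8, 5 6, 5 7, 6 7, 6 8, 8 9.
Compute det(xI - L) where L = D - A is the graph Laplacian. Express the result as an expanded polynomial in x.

With the vertex order [1, 2, 3, 4, 5, 6, 7, 8, 9], the degrees are [3, 2, 1, 3, 2, 4, 2, 5, 2], giving D = diag(3, 2, 1, 3, 2, 4, 2, 5, 2) and L = D - A. Computing det(xI - L) by cofactor expansion (or equivalently via sum-over-permutations) gives x^9 - 24x^8 + 238x^7 - 1264x^6 + 3889x^5 - 6984x^4 + 6984x^3 - 3456x^2 + 648x. Since p(0) = det(-L) = 0, x divides p(x).

x^9 - 24x^8 + 238x^7 - 1264x^6 + 3889x^5 - 6984x^4 + 6984x^3 - 3456x^2 + 648x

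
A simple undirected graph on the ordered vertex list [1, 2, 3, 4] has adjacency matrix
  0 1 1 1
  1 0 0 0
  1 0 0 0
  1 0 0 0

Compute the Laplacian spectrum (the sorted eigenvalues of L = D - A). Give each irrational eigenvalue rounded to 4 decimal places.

Reading degrees in the order [1, 2, 3, 4] gives [3, 1, 1, 1]; set D = diag(3, 1, 1, 1) and form L = D - A. Diagonalising L (or applying a numerical eigensolver to the 4x4 matrix) gives the spectrum above. The single zero eigenvalue shows the graph is connected.

[0, 1, 1, 4]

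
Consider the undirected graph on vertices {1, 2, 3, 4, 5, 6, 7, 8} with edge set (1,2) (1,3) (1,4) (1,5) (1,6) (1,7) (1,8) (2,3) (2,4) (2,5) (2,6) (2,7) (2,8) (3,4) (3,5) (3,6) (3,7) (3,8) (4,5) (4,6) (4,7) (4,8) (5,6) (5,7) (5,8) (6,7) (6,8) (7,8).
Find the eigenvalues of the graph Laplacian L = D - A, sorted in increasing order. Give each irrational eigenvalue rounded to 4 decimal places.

[0, 8, 8, 8, 8, 8, 8, 8]

With the vertex order [1, 2, 3, 4, 5, 6, 7, 8], the degrees are [7, 7, 7, 7, 7, 7, 7, 7], giving D = diag(7, 7, 7, 7, 7, 7, 7, 7) and L = D - A. Since every row of L sums to 0, the all-ones vector is in the kernel and 0 is an eigenvalue. The single zero eigenvalue shows the graph is connected. The eigenvalues sum to 56, which equals trace(L) = 2|E|.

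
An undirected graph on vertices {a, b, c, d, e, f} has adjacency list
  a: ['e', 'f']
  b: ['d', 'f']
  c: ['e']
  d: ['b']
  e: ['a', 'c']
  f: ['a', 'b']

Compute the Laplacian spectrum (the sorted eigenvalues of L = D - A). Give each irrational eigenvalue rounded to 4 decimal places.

Each diagonal entry of L is the vertex degree and each off-diagonal entry is -1 where an edge is present, 0 otherwise; in the order [a, b, c, d, e, f] the diagonal is [2, 2, 1, 1, 2, 2]. L is symmetric positive semidefinite, so every eigenvalue is real and nonnegative. The single zero eigenvalue shows the graph is connected.

[0, 0.2679, 1, 2, 3, 3.7321]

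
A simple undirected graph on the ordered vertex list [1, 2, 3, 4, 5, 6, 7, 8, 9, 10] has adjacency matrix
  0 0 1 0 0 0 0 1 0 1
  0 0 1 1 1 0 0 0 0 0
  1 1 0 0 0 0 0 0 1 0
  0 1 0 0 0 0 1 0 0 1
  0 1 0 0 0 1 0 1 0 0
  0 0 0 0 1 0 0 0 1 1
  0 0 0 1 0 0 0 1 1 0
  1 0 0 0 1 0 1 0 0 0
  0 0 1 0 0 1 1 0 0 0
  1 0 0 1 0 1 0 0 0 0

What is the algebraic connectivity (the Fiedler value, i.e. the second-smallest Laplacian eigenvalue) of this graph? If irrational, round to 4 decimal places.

2

Each diagonal entry of L is the vertex degree and each off-diagonal entry is -1 where an edge is present, 0 otherwise; in the order [1, 2, 3, 4, 5, 6, 7, 8, 9, 10] the diagonal is [3, 3, 3, 3, 3, 3, 3, 3, 3, 3]. Computing the eigenvalues of L and sorting gives [0, 2, 2, 2, 2, 2, 5, 5, 5, 5]. The Fiedler value lambda_2 = 2 is strictly positive, so the graph is connected. By the matrix-tree theorem the graph has (1/10) * product of the nonzero eigenvalues = 2000 spanning trees. There is one zero in the spectrum, matching the 1 component.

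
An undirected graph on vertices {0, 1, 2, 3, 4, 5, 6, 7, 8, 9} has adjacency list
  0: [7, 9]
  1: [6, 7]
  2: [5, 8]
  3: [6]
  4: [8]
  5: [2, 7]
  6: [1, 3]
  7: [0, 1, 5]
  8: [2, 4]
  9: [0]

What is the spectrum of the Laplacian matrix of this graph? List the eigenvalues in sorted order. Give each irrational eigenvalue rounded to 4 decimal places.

[0, 0.1479, 0.2814, 0.7873, 1.2931, 2, 2.4631, 3.0926, 3.4687, 4.4659]

Reading degrees in the order [0, 1, 2, 3, 4, 5, 6, 7, 8, 9] gives [2, 2, 2, 1, 1, 2, 2, 3, 2, 1]; set D = diag(2, 2, 2, 1, 1, 2, 2, 3, 2, 1) and form L = D - A. L is symmetric positive semidefinite, so every eigenvalue is real and nonnegative.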